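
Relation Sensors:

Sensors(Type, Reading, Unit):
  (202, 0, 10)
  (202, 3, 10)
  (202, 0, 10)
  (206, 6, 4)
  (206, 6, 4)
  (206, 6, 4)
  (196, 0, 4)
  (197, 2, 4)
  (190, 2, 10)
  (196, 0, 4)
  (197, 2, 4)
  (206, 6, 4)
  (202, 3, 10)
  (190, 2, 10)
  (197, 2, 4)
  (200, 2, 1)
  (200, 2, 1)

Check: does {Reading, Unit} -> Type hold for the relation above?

(Reading=0, Unit=10): 2 rows → Type = 202, 202 ✓
(Reading=3, Unit=10): 2 rows → Type = 202, 202 ✓
(Reading=6, Unit=4): 4 rows → Type = 206, 206, 206, 206 ✓
(Reading=0, Unit=4): 2 rows → Type = 196, 196 ✓
(Reading=2, Unit=4): 3 rows → Type = 197, 197, 197 ✓
(Reading=2, Unit=10): 2 rows → Type = 190, 190 ✓
(Reading=2, Unit=1): 2 rows → Type = 200, 200 ✓
Every {Reading, Unit} value is associated with a single Type value, so {Reading, Unit} -> Type holds.

Yes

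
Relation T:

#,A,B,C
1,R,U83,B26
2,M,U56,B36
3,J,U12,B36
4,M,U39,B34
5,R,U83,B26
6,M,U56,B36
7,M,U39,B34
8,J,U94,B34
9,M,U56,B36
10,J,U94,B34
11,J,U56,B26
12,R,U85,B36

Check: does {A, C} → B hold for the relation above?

(A=R, C=B26): rows 1, 5 → B = U83, U83 ✓
(A=M, C=B36): rows 2, 6, 9 → B = U56, U56, U56 ✓
(A=J, C=B36): row 3 → B = U12 ✓
(A=M, C=B34): rows 4, 7 → B = U39, U39 ✓
(A=J, C=B34): rows 8, 10 → B = U94, U94 ✓
(A=J, C=B26): row 11 → B = U56 ✓
(A=R, C=B36): row 12 → B = U85 ✓
Every {A, C} value is associated with a single B value, so {A, C} → B holds.

Yes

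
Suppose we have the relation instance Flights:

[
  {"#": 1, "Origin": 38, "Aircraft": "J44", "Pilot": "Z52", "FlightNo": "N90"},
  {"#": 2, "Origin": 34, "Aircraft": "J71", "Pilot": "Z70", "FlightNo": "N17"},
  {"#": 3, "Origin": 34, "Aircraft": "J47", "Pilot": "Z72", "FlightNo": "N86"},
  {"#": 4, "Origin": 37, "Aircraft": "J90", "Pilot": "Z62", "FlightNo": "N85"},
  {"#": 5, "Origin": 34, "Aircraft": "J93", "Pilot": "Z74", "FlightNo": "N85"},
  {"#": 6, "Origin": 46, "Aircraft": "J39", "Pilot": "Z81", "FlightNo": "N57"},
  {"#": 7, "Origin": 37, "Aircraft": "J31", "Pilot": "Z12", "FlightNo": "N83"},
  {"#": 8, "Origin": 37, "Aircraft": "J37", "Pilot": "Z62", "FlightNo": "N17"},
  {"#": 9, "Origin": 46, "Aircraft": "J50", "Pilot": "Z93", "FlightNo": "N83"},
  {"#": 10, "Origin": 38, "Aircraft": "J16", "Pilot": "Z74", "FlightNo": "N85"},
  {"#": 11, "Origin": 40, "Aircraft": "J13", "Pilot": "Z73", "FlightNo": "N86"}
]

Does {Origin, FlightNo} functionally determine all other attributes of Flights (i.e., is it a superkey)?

Yes

All 11 rows have distinct {Origin, FlightNo} values, so {Origin, FlightNo} → (all attributes) holds and {Origin, FlightNo} is a superkey.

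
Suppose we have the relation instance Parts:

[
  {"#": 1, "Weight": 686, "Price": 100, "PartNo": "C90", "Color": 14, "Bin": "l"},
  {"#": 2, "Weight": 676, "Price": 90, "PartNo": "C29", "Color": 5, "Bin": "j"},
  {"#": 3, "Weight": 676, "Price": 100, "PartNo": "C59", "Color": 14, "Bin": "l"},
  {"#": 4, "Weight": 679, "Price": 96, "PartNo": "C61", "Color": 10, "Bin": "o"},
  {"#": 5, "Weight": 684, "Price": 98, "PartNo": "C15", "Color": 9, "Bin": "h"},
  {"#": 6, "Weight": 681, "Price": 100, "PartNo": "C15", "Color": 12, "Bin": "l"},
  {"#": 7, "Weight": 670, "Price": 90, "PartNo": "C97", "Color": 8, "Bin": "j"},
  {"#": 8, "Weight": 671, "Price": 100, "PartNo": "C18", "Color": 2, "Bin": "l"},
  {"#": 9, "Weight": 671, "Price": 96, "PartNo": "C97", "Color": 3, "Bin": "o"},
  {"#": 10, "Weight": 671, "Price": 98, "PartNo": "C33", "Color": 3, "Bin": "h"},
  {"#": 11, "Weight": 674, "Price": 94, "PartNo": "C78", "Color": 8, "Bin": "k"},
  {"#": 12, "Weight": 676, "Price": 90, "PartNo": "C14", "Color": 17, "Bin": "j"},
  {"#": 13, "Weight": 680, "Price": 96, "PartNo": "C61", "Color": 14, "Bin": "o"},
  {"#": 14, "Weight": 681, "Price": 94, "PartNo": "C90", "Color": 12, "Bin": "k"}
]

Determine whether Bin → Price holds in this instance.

Yes

Bin=l: rows 1, 3, 6, 8 → Price = 100, 100, 100, 100 ✓
Bin=j: rows 2, 7, 12 → Price = 90, 90, 90 ✓
Bin=o: rows 4, 9, 13 → Price = 96, 96, 96 ✓
Bin=h: rows 5, 10 → Price = 98, 98 ✓
Bin=k: rows 11, 14 → Price = 94, 94 ✓
Every Bin value is associated with a single Price value, so Bin → Price holds.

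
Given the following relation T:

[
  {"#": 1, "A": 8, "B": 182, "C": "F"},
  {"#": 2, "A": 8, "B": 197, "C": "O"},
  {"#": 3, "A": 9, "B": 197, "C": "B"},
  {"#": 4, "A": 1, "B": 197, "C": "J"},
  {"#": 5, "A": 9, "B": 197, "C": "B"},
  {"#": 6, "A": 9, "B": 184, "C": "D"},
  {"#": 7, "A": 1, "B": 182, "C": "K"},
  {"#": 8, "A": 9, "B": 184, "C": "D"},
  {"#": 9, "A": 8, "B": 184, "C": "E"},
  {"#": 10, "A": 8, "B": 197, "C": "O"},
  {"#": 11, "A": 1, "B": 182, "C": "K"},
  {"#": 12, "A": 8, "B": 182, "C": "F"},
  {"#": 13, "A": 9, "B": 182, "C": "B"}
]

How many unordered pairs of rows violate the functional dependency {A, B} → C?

0

(A=8, B=182): all 2 rows agree on C — 0 pairs.
(A=8, B=197): all 2 rows agree on C — 0 pairs.
(A=9, B=197): all 2 rows agree on C — 0 pairs.
(A=9, B=184): all 2 rows agree on C — 0 pairs.
(A=1, B=182): all 2 rows agree on C — 0 pairs.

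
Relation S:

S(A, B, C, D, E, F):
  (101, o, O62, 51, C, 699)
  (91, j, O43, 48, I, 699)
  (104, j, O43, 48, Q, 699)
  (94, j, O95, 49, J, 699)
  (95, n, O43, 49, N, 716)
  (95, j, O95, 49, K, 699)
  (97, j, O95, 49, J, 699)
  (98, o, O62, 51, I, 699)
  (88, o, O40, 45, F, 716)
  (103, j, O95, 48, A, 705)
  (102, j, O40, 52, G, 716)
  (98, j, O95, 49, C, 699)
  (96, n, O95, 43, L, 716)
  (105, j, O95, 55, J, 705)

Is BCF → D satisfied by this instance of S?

(B=o, C=O62, F=699): 2 rows → D = 51, 51 ✓
(B=j, C=O43, F=699): 2 rows → D = 48, 48 ✓
(B=j, C=O95, F=699): 4 rows → D = 49, 49, 49, 49 ✓
(B=n, C=O43, F=716): 1 row → D = 49 ✓
(B=o, C=O40, F=716): 1 row → D = 45 ✓
(B=j, C=O95, F=705): 2 rows → D takes values {48, 55} — violation
(B=j, C=O40, F=716): 1 row → D = 52 ✓
(B=n, C=O95, F=716): 1 row → D = 43 ✓
Two rows agree on BCF but differ on D, so BCF → D does not hold.

No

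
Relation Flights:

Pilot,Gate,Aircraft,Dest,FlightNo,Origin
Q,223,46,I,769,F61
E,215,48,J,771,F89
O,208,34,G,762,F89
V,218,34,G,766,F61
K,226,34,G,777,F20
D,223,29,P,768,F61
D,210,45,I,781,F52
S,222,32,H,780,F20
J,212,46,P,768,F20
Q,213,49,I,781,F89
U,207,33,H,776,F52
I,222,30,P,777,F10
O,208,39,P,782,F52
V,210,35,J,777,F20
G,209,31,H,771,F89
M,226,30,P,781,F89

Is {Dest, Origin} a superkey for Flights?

All 16 rows have distinct {Dest, Origin} values, so {Dest, Origin} → (all attributes) holds and {Dest, Origin} is a superkey.

Yes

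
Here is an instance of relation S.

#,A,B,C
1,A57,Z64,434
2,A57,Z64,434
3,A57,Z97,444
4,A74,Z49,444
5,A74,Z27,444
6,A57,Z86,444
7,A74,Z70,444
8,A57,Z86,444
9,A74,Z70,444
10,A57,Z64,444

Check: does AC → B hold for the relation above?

(A=A57, C=434): rows 1, 2 → B = Z64, Z64 ✓
(A=A57, C=444): rows 3, 6, 8, 10 → B takes values {Z97, Z86, Z64} — violation
(A=A74, C=444): rows 4, 5, 7, 9 → B takes values {Z49, Z27, Z70} — violation
Two rows agree on AC but differ on B, so AC → B does not hold.

No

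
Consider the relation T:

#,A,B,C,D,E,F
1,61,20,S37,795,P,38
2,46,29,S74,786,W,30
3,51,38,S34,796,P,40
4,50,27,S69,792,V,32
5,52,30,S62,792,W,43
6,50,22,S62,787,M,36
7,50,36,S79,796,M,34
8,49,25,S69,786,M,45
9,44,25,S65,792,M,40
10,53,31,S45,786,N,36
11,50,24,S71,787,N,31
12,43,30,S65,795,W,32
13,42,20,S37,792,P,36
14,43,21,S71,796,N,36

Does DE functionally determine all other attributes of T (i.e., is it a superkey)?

All 14 rows have distinct DE values, so DE → (all attributes) holds and DE is a superkey.

Yes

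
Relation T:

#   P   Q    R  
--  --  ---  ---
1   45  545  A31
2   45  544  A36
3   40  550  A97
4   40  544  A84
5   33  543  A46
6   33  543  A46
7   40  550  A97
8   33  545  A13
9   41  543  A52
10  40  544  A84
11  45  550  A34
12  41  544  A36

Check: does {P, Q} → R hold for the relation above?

Yes

(P=45, Q=545): row 1 → R = A31 ✓
(P=45, Q=544): row 2 → R = A36 ✓
(P=40, Q=550): rows 3, 7 → R = A97, A97 ✓
(P=40, Q=544): rows 4, 10 → R = A84, A84 ✓
(P=33, Q=543): rows 5, 6 → R = A46, A46 ✓
(P=33, Q=545): row 8 → R = A13 ✓
(P=41, Q=543): row 9 → R = A52 ✓
(P=45, Q=550): row 11 → R = A34 ✓
(P=41, Q=544): row 12 → R = A36 ✓
Every {P, Q} value is associated with a single R value, so {P, Q} → R holds.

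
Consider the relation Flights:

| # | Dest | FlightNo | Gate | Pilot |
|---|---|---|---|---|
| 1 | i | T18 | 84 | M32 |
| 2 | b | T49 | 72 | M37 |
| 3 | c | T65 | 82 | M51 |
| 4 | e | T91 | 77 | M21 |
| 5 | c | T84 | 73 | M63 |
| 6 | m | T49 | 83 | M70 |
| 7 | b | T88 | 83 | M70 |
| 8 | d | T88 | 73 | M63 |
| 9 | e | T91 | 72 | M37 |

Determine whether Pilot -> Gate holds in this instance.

Yes

Pilot=M32: row 1 → Gate = 84 ✓
Pilot=M37: rows 2, 9 → Gate = 72, 72 ✓
Pilot=M51: row 3 → Gate = 82 ✓
Pilot=M21: row 4 → Gate = 77 ✓
Pilot=M63: rows 5, 8 → Gate = 73, 73 ✓
Pilot=M70: rows 6, 7 → Gate = 83, 83 ✓
Every Pilot value is associated with a single Gate value, so Pilot -> Gate holds.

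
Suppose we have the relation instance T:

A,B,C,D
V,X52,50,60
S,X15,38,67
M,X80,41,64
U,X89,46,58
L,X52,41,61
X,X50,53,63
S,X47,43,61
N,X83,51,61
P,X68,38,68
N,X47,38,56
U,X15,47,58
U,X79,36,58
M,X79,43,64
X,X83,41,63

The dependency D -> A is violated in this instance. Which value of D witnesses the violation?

61

D=60: 1 row → A = V ✓
D=67: 1 row → A = S ✓
D=64: 2 rows → A = M, M ✓
D=58: 3 rows → A = U, U, U ✓
D=61: 3 rows → A takes values {L, S, N} — violation
D=63: 2 rows → A = X, X ✓
D=68: 1 row → A = P ✓
D=56: 1 row → A = N ✓
The only D value with inconsistent A is D=61.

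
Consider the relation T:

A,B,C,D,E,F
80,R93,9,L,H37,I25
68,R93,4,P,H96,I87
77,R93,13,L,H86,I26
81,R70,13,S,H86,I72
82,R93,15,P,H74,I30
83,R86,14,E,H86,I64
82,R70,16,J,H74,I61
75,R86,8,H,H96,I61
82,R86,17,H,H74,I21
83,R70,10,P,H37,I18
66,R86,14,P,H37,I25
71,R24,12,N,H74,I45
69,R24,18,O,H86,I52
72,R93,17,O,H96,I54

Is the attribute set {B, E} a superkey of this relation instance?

Two distinct rows share (B=R93, E=H96), so {B, E} does not determine every attribute — not a superkey.

No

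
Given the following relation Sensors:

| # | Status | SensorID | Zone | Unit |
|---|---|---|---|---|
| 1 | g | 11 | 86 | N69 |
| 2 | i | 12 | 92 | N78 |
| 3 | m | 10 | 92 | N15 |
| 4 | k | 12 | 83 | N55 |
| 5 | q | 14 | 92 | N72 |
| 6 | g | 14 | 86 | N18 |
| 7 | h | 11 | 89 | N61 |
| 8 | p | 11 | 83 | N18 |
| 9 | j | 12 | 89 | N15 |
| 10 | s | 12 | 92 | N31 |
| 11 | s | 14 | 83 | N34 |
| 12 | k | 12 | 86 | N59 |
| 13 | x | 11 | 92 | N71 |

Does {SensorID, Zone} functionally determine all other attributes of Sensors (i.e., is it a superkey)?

No

Rows 2 and 10 have the same {SensorID, Zone} value (SensorID=12, Zone=92) but are distinct tuples, so {SensorID, Zone} does not determine every attribute — not a superkey.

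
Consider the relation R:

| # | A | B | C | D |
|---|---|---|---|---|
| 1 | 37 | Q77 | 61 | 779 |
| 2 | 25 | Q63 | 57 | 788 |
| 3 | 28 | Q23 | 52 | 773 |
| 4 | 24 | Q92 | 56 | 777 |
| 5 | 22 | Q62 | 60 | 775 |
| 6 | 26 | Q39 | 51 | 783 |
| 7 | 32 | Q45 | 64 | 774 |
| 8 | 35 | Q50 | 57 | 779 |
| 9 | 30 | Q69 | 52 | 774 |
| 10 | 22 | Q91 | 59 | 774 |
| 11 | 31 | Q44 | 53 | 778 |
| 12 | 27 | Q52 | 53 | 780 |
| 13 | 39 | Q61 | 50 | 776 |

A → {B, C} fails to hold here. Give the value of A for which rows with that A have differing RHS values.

A=37: row 1 → {B,C} = (Q77, 61) ✓
A=25: row 2 → {B,C} = (Q63, 57) ✓
A=28: row 3 → {B,C} = (Q23, 52) ✓
A=24: row 4 → {B,C} = (Q92, 56) ✓
A=22: rows 5, 10 → {B,C} takes values {(Q62, 60), (Q91, 59)} — violation
A=26: row 6 → {B,C} = (Q39, 51) ✓
A=32: row 7 → {B,C} = (Q45, 64) ✓
A=35: row 8 → {B,C} = (Q50, 57) ✓
A=30: row 9 → {B,C} = (Q69, 52) ✓
A=31: row 11 → {B,C} = (Q44, 53) ✓
A=27: row 12 → {B,C} = (Q52, 53) ✓
A=39: row 13 → {B,C} = (Q61, 50) ✓
The only A value with inconsistent RHS is A=22.

22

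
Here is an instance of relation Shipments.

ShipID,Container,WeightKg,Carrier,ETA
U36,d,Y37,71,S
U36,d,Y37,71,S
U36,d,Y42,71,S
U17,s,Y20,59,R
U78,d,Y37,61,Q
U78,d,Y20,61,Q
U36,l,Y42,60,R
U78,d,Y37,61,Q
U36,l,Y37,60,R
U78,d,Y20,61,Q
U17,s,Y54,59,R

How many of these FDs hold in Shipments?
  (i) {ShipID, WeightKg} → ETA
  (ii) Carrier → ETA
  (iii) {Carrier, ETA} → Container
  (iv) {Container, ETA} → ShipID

3

(i) {ShipID, WeightKg} → ETA: (ShipID=U36, WeightKg=Y37): 3 rows → ETA takes values {S, R} — violation; (ShipID=U36, WeightKg=Y42): 2 rows → ETA takes values {S, R} — violation — fails.
(ii) Carrier → ETA: every LHS value maps to a single RHS value — holds.
(iii) {Carrier, ETA} → Container: every LHS value maps to a single RHS value — holds.
(iv) {Container, ETA} → ShipID: every LHS value maps to a single RHS value — holds.
3 of the 4 dependencies hold.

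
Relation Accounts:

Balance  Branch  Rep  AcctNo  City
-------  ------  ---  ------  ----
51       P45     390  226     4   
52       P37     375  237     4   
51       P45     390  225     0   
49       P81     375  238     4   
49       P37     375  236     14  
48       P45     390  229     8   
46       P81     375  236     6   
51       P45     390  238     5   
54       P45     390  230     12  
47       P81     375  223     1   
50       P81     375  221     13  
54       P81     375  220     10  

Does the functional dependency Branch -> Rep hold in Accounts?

Yes

Branch=P45: 5 rows → Rep = 390, 390, 390, 390, 390 ✓
Branch=P37: 2 rows → Rep = 375, 375 ✓
Branch=P81: 5 rows → Rep = 375, 375, 375, 375, 375 ✓
Every Branch value is associated with a single Rep value, so Branch -> Rep holds.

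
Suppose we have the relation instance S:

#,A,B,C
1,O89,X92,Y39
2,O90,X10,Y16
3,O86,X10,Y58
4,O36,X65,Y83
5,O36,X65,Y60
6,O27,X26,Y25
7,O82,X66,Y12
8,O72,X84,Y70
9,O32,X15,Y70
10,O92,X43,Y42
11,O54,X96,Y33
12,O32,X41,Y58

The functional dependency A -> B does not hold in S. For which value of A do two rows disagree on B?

O32

A=O89: row 1 → B = X92 ✓
A=O90: row 2 → B = X10 ✓
A=O86: row 3 → B = X10 ✓
A=O36: rows 4, 5 → B = X65, X65 ✓
A=O27: row 6 → B = X26 ✓
A=O82: row 7 → B = X66 ✓
A=O72: row 8 → B = X84 ✓
A=O32: rows 9, 12 → B takes values {X15, X41} — violation
A=O92: row 10 → B = X43 ✓
A=O54: row 11 → B = X96 ✓
The only A value with inconsistent B is A=O32.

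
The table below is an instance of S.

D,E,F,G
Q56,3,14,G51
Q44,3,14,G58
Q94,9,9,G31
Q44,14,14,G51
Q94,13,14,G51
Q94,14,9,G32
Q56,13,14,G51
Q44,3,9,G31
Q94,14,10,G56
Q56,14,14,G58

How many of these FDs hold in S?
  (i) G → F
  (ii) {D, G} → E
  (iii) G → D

(i) G → F: every LHS value maps to a single RHS value — holds.
(ii) {D, G} → E: (D=Q56, G=G51): 2 rows → E takes values {3, 13} — violation — fails.
(iii) G → D: G=G51: 4 rows → D takes values {Q56, Q44, Q94} — violation; G=G58: 2 rows → D takes values {Q44, Q56} — violation; G=G31: 2 rows → D takes values {Q94, Q44} — violation — fails.
1 of the 3 dependencies holds.

1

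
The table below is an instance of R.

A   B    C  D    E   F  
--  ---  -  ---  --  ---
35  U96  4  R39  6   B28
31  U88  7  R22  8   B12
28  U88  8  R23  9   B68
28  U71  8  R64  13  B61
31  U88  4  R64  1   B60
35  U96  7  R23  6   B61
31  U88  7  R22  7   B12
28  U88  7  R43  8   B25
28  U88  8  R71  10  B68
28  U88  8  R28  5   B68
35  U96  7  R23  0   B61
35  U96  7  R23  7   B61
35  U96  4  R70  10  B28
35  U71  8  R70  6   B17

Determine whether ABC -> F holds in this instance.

Yes

(A=35, B=U96, C=4): 2 rows → F = B28, B28 ✓
(A=31, B=U88, C=7): 2 rows → F = B12, B12 ✓
(A=28, B=U88, C=8): 3 rows → F = B68, B68, B68 ✓
(A=28, B=U71, C=8): 1 row → F = B61 ✓
(A=31, B=U88, C=4): 1 row → F = B60 ✓
(A=35, B=U96, C=7): 3 rows → F = B61, B61, B61 ✓
(A=28, B=U88, C=7): 1 row → F = B25 ✓
(A=35, B=U71, C=8): 1 row → F = B17 ✓
Every ABC value is associated with a single F value, so ABC -> F holds.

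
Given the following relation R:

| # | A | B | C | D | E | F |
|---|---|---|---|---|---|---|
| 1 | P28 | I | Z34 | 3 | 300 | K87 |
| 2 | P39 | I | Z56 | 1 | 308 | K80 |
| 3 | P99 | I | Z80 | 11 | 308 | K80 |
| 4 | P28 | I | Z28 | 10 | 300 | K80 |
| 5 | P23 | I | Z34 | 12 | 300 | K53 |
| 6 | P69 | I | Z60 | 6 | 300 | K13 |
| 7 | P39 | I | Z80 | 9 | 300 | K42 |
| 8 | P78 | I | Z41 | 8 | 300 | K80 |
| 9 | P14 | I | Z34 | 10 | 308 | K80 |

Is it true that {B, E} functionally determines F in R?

(B=I, E=300): rows 1, 4, 5, 6, 7, 8 → F takes values {K87, K80, K53, K13, K42} — violation
(B=I, E=308): rows 2, 3, 9 → F = K80, K80, K80 ✓
Two rows agree on {B, E} but differ on F, so {B, E} → F does not hold.

No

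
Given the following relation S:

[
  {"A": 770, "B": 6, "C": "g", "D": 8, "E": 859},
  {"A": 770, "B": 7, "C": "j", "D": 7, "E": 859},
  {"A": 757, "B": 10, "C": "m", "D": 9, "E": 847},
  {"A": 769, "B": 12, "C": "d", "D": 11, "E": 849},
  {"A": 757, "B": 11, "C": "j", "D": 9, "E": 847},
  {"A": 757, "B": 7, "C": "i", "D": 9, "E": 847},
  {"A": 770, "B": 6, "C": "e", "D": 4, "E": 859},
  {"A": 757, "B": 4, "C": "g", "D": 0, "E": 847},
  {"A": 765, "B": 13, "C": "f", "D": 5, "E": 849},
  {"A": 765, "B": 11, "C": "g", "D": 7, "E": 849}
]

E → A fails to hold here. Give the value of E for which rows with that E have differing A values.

849

E=859: 3 rows → A = 770, 770, 770 ✓
E=847: 4 rows → A = 757, 757, 757, 757 ✓
E=849: 3 rows → A takes values {769, 765} — violation
The only E value with inconsistent A is E=849.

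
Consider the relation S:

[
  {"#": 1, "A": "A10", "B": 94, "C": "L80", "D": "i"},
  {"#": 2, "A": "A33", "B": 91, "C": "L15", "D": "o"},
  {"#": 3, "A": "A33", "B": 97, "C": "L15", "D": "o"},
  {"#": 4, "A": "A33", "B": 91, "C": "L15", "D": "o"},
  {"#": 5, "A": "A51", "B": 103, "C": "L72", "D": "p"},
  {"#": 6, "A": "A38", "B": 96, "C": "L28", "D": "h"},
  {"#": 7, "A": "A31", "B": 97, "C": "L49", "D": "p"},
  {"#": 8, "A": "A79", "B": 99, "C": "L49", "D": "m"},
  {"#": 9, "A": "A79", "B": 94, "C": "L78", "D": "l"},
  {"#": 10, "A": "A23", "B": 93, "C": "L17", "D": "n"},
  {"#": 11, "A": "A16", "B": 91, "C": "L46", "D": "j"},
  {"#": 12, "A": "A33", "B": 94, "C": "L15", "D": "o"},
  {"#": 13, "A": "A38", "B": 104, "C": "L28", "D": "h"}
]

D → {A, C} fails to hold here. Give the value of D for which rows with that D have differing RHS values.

D=i: row 1 → {A,C} = (A10, L80) ✓
D=o: rows 2, 3, 4, 12 → {A,C} = (A33, L15), (A33, L15), (A33, L15), (A33, L15) ✓
D=p: rows 5, 7 → {A,C} takes values {(A51, L72), (A31, L49)} — violation
D=h: rows 6, 13 → {A,C} = (A38, L28), (A38, L28) ✓
D=m: row 8 → {A,C} = (A79, L49) ✓
D=l: row 9 → {A,C} = (A79, L78) ✓
D=n: row 10 → {A,C} = (A23, L17) ✓
D=j: row 11 → {A,C} = (A16, L46) ✓
The only D value with inconsistent RHS is D=p.

p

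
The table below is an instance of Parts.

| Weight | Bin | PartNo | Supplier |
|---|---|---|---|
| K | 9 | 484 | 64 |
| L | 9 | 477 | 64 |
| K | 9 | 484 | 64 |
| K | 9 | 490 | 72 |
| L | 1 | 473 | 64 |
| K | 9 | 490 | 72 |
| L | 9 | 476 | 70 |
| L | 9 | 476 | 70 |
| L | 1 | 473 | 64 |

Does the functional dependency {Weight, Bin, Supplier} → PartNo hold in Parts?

(Weight=K, Bin=9, Supplier=64): 2 rows → PartNo = 484, 484 ✓
(Weight=L, Bin=9, Supplier=64): 1 row → PartNo = 477 ✓
(Weight=K, Bin=9, Supplier=72): 2 rows → PartNo = 490, 490 ✓
(Weight=L, Bin=1, Supplier=64): 2 rows → PartNo = 473, 473 ✓
(Weight=L, Bin=9, Supplier=70): 2 rows → PartNo = 476, 476 ✓
Every {Weight, Bin, Supplier} value is associated with a single PartNo value, so {Weight, Bin, Supplier} → PartNo holds.

Yes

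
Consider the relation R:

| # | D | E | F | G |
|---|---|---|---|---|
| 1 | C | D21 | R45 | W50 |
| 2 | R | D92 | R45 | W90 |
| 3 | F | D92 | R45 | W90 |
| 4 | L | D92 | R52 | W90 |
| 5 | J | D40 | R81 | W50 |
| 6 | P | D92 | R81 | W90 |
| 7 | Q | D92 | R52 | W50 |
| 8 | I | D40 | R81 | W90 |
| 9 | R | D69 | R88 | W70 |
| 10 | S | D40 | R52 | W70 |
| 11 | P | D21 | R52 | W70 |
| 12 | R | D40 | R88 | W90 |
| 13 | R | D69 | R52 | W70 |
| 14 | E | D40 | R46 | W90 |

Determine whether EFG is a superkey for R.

Rows 2 and 3 have the same EFG value (E=D92, F=R45, G=W90) but are distinct tuples, so EFG does not determine every attribute — not a superkey.

No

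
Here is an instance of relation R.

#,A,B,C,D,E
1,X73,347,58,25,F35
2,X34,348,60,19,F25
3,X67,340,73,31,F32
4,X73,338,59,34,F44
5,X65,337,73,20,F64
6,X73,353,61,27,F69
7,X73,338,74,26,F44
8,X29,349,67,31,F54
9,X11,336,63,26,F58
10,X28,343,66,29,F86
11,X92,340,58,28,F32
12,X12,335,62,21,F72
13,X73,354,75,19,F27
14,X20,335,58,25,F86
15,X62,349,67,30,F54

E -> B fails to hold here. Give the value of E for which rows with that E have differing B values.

E=F35: row 1 → B = 347 ✓
E=F25: row 2 → B = 348 ✓
E=F32: rows 3, 11 → B = 340, 340 ✓
E=F44: rows 4, 7 → B = 338, 338 ✓
E=F64: row 5 → B = 337 ✓
E=F69: row 6 → B = 353 ✓
E=F54: rows 8, 15 → B = 349, 349 ✓
E=F58: row 9 → B = 336 ✓
E=F86: rows 10, 14 → B takes values {343, 335} — violation
E=F72: row 12 → B = 335 ✓
E=F27: row 13 → B = 354 ✓
The only E value with inconsistent B is E=F86.

F86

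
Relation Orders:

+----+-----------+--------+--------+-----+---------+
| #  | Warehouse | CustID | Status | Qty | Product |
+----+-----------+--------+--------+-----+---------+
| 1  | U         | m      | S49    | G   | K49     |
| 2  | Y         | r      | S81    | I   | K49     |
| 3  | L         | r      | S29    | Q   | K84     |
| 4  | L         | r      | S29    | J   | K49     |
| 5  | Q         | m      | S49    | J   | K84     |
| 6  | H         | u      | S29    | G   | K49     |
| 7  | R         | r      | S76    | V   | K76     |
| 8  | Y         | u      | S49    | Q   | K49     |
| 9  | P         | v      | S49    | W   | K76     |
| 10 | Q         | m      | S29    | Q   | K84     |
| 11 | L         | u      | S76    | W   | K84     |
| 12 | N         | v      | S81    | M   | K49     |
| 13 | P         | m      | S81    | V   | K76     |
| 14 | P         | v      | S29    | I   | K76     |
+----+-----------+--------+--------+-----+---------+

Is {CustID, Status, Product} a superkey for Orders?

All 14 rows have distinct {CustID, Status, Product} values, so {CustID, Status, Product} → (all attributes) holds and {CustID, Status, Product} is a superkey.

Yes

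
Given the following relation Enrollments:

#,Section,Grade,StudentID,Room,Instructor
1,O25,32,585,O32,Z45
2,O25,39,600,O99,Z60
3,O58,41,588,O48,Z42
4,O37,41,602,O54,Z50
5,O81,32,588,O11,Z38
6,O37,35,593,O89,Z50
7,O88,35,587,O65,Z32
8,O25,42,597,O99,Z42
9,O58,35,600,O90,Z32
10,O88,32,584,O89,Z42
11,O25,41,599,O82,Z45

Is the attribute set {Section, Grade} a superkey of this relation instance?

All 11 rows have distinct {Section, Grade} values, so {Section, Grade} → (all attributes) holds and {Section, Grade} is a superkey.

Yes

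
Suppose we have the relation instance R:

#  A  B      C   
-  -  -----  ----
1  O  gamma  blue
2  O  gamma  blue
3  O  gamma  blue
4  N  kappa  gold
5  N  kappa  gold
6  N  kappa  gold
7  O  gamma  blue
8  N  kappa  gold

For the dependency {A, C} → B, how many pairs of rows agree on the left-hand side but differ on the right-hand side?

0

(A=O, C=blue): all 4 rows agree on B — 0 pairs.
(A=N, C=gold): all 4 rows agree on B — 0 pairs.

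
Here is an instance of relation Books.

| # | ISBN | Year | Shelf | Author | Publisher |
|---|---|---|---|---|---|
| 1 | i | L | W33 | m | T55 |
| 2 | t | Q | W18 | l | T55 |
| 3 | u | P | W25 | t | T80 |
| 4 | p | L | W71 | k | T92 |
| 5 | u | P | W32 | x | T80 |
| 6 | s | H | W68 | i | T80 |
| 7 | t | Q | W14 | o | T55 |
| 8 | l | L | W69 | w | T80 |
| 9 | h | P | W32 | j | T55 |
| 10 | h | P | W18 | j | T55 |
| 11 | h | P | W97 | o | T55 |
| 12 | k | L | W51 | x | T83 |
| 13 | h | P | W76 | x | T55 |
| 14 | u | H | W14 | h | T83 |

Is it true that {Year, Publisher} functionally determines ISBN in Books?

(Year=L, Publisher=T55): row 1 → ISBN = i ✓
(Year=Q, Publisher=T55): rows 2, 7 → ISBN = t, t ✓
(Year=P, Publisher=T80): rows 3, 5 → ISBN = u, u ✓
(Year=L, Publisher=T92): row 4 → ISBN = p ✓
(Year=H, Publisher=T80): row 6 → ISBN = s ✓
(Year=L, Publisher=T80): row 8 → ISBN = l ✓
(Year=P, Publisher=T55): rows 9, 10, 11, 13 → ISBN = h, h, h, h ✓
(Year=L, Publisher=T83): row 12 → ISBN = k ✓
(Year=H, Publisher=T83): row 14 → ISBN = u ✓
Every {Year, Publisher} value is associated with a single ISBN value, so {Year, Publisher} → ISBN holds.

Yes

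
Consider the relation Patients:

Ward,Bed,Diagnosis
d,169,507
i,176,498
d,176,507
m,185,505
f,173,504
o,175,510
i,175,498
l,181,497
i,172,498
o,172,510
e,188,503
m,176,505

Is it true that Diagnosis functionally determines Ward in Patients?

Yes

Diagnosis=507: 2 rows → Ward = d, d ✓
Diagnosis=498: 3 rows → Ward = i, i, i ✓
Diagnosis=505: 2 rows → Ward = m, m ✓
Diagnosis=504: 1 row → Ward = f ✓
Diagnosis=510: 2 rows → Ward = o, o ✓
Diagnosis=497: 1 row → Ward = l ✓
Diagnosis=503: 1 row → Ward = e ✓
Every Diagnosis value is associated with a single Ward value, so Diagnosis → Ward holds.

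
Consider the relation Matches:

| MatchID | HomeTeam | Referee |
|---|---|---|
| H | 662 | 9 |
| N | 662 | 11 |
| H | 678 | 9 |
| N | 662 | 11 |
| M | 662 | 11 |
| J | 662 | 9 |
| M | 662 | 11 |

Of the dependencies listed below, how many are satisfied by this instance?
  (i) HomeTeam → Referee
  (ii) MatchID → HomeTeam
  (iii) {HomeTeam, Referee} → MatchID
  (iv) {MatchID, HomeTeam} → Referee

1

(i) HomeTeam → Referee: HomeTeam=662: 6 rows → Referee takes values {9, 11} — violation — fails.
(ii) MatchID → HomeTeam: MatchID=H: 2 rows → HomeTeam takes values {662, 678} — violation — fails.
(iii) {HomeTeam, Referee} → MatchID: (HomeTeam=662, Referee=9): 2 rows → MatchID takes values {H, J} — violation; (HomeTeam=662, Referee=11): 4 rows → MatchID takes values {N, M} — violation — fails.
(iv) {MatchID, HomeTeam} → Referee: every LHS value maps to a single RHS value — holds.
1 of the 4 dependencies holds.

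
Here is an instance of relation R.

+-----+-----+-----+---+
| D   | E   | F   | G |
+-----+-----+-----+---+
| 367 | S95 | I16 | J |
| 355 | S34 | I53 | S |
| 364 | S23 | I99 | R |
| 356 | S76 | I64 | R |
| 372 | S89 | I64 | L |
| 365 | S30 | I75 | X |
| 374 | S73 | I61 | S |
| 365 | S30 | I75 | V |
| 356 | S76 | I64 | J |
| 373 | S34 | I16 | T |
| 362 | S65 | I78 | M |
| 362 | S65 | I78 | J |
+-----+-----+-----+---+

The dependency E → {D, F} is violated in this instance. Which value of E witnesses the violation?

E=S95: 1 row → {D,F} = (367, I16) ✓
E=S34: 2 rows → {D,F} takes values {(355, I53), (373, I16)} — violation
E=S23: 1 row → {D,F} = (364, I99) ✓
E=S76: 2 rows → {D,F} = (356, I64), (356, I64) ✓
E=S89: 1 row → {D,F} = (372, I64) ✓
E=S30: 2 rows → {D,F} = (365, I75), (365, I75) ✓
E=S73: 1 row → {D,F} = (374, I61) ✓
E=S65: 2 rows → {D,F} = (362, I78), (362, I78) ✓
The only E value with inconsistent RHS is E=S34.

S34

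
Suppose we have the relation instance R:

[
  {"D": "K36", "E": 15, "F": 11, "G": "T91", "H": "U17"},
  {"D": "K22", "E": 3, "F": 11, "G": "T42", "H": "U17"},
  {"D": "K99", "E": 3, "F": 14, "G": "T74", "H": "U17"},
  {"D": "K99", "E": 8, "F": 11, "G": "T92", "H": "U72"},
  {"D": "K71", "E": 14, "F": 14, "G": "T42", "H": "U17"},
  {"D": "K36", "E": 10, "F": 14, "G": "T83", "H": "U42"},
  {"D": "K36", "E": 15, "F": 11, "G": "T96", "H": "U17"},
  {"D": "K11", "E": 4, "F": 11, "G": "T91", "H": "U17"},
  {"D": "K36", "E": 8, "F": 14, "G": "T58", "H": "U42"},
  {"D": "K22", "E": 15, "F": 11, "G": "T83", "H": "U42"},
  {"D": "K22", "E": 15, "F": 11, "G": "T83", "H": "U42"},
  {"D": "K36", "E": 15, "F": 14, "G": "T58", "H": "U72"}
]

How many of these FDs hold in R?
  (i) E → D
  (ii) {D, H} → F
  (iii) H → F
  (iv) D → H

(i) E → D: E=15: 5 rows → D takes values {K36, K22} — violation; E=3: 2 rows → D takes values {K22, K99} — violation; E=8: 2 rows → D takes values {K99, K36} — violation — fails.
(ii) {D, H} → F: every LHS value maps to a single RHS value — holds.
(iii) H → F: H=U17: 6 rows → F takes values {11, 14} — violation; H=U72: 2 rows → F takes values {11, 14} — violation; H=U42: 4 rows → F takes values {14, 11} — violation — fails.
(iv) D → H: D=K36: 5 rows → H takes values {U17, U42, U72} — violation; D=K22: 3 rows → H takes values {U17, U42} — violation; D=K99: 2 rows → H takes values {U17, U72} — violation — fails.
1 of the 4 dependencies holds.

1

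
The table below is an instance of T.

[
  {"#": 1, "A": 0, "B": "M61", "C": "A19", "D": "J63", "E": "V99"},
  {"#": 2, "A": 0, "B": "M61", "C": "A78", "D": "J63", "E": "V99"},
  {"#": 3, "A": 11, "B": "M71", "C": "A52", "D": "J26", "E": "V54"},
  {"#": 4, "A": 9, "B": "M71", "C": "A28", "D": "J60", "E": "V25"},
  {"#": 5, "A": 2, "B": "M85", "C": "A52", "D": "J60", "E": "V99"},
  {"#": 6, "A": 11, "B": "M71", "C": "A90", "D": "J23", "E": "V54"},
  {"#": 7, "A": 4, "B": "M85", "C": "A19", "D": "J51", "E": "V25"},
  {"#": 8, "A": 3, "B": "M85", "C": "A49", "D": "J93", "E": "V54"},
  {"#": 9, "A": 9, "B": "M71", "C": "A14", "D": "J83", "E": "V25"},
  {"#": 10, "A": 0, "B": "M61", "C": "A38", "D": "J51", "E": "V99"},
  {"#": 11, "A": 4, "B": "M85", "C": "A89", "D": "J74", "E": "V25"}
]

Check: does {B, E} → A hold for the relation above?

Yes

(B=M61, E=V99): rows 1, 2, 10 → A = 0, 0, 0 ✓
(B=M71, E=V54): rows 3, 6 → A = 11, 11 ✓
(B=M71, E=V25): rows 4, 9 → A = 9, 9 ✓
(B=M85, E=V99): row 5 → A = 2 ✓
(B=M85, E=V25): rows 7, 11 → A = 4, 4 ✓
(B=M85, E=V54): row 8 → A = 3 ✓
Every {B, E} value is associated with a single A value, so {B, E} → A holds.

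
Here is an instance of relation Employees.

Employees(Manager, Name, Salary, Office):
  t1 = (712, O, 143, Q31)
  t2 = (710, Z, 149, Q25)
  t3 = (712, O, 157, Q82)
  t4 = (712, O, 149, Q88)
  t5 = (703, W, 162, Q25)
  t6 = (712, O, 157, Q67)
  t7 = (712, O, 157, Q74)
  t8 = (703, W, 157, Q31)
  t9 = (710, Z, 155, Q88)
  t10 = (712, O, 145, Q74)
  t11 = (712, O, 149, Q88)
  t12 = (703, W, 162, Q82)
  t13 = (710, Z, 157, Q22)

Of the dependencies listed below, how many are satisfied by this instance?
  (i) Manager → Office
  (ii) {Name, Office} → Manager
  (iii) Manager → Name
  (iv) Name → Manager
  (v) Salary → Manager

(i) Manager → Office: Manager=712: rows 1, 3, 4, 6, 7, 10, 11 → Office takes values {Q31, Q82, Q88, Q67, Q74} — violation; Manager=710: rows 2, 9, 13 → Office takes values {Q25, Q88, Q22} — violation; Manager=703: rows 5, 8, 12 → Office takes values {Q25, Q31, Q82} — violation — fails.
(ii) {Name, Office} → Manager: every LHS value maps to a single RHS value — holds.
(iii) Manager → Name: every LHS value maps to a single RHS value — holds.
(iv) Name → Manager: every LHS value maps to a single RHS value — holds.
(v) Salary → Manager: Salary=149: rows 2, 4, 11 → Manager takes values {710, 712} — violation; Salary=157: rows 3, 6, 7, 8, 13 → Manager takes values {712, 703, 710} — violation — fails.
3 of the 5 dependencies hold.

3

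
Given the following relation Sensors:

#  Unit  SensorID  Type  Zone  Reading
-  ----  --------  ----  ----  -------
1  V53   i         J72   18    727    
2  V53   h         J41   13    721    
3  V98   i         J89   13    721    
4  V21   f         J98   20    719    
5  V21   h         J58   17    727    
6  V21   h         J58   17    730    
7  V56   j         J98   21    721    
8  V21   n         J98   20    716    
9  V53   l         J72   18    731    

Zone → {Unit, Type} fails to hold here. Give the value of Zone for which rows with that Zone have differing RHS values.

Zone=18: rows 1, 9 → {Unit,Type} = (V53, J72), (V53, J72) ✓
Zone=13: rows 2, 3 → {Unit,Type} takes values {(V53, J41), (V98, J89)} — violation
Zone=20: rows 4, 8 → {Unit,Type} = (V21, J98), (V21, J98) ✓
Zone=17: rows 5, 6 → {Unit,Type} = (V21, J58), (V21, J58) ✓
Zone=21: row 7 → {Unit,Type} = (V56, J98) ✓
The only Zone value with inconsistent RHS is Zone=13.

13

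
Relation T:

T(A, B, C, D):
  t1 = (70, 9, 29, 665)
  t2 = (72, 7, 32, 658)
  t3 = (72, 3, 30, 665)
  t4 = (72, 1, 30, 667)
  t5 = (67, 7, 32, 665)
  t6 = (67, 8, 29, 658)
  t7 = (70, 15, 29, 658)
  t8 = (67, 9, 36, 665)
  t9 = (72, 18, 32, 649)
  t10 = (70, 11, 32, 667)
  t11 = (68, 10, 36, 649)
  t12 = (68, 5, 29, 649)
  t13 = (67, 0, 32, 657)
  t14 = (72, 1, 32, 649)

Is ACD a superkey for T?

No

Rows 9 and 14 have the same ACD value (A=72, C=32, D=649) but are distinct tuples, so ACD does not determine every attribute — not a superkey.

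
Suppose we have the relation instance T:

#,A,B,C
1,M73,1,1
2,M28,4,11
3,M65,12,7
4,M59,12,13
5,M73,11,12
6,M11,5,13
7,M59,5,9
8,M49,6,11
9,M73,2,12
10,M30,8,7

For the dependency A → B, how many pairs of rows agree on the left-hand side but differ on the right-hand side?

A=M73: violating pairs (1,5), (1,9), (5,9) — 3 pairs.
A=M59: violating pairs (4,7) — 1 pair.

4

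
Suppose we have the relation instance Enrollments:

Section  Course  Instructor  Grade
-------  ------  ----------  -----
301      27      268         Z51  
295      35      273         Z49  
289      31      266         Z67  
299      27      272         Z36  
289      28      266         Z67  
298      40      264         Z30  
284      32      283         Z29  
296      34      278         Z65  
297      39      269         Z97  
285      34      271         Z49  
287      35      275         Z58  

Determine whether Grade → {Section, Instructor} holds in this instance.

Grade=Z51: 1 row → {Section,Instructor} = (301, 268) ✓
Grade=Z49: 2 rows → {Section,Instructor} takes values {(295, 273), (285, 271)} — violation
Grade=Z67: 2 rows → {Section,Instructor} = (289, 266), (289, 266) ✓
Grade=Z36: 1 row → {Section,Instructor} = (299, 272) ✓
Grade=Z30: 1 row → {Section,Instructor} = (298, 264) ✓
Grade=Z29: 1 row → {Section,Instructor} = (284, 283) ✓
Grade=Z65: 1 row → {Section,Instructor} = (296, 278) ✓
Grade=Z97: 1 row → {Section,Instructor} = (297, 269) ✓
Grade=Z58: 1 row → {Section,Instructor} = (287, 275) ✓
Two rows agree on Grade but differ on {Section, Instructor}, so Grade → {Section, Instructor} does not hold.

No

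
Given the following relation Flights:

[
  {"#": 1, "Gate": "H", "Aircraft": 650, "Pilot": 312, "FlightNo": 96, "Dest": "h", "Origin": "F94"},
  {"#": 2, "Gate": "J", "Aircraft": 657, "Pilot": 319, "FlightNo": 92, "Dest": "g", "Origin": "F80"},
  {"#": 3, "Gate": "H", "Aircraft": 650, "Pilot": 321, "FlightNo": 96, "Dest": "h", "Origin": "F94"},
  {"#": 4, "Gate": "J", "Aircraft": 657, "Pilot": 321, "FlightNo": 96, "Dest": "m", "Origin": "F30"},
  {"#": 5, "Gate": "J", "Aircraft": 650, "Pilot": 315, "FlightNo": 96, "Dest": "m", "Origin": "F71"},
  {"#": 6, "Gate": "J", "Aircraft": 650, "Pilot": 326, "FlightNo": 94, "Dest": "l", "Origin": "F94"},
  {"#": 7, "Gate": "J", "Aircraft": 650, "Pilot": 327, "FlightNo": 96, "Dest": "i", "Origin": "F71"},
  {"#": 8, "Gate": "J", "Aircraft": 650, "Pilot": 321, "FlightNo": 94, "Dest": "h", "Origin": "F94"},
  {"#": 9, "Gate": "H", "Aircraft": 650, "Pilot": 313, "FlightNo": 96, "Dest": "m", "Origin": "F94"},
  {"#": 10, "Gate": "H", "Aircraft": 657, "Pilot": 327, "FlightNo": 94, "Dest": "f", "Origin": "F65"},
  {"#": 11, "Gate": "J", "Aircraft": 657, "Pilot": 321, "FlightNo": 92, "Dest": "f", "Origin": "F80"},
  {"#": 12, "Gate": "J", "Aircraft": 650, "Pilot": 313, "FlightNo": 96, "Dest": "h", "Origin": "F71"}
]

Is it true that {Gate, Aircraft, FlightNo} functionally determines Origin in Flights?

(Gate=H, Aircraft=650, FlightNo=96): rows 1, 3, 9 → Origin = F94, F94, F94 ✓
(Gate=J, Aircraft=657, FlightNo=92): rows 2, 11 → Origin = F80, F80 ✓
(Gate=J, Aircraft=657, FlightNo=96): row 4 → Origin = F30 ✓
(Gate=J, Aircraft=650, FlightNo=96): rows 5, 7, 12 → Origin = F71, F71, F71 ✓
(Gate=J, Aircraft=650, FlightNo=94): rows 6, 8 → Origin = F94, F94 ✓
(Gate=H, Aircraft=657, FlightNo=94): row 10 → Origin = F65 ✓
Every {Gate, Aircraft, FlightNo} value is associated with a single Origin value, so {Gate, Aircraft, FlightNo} -> Origin holds.

Yes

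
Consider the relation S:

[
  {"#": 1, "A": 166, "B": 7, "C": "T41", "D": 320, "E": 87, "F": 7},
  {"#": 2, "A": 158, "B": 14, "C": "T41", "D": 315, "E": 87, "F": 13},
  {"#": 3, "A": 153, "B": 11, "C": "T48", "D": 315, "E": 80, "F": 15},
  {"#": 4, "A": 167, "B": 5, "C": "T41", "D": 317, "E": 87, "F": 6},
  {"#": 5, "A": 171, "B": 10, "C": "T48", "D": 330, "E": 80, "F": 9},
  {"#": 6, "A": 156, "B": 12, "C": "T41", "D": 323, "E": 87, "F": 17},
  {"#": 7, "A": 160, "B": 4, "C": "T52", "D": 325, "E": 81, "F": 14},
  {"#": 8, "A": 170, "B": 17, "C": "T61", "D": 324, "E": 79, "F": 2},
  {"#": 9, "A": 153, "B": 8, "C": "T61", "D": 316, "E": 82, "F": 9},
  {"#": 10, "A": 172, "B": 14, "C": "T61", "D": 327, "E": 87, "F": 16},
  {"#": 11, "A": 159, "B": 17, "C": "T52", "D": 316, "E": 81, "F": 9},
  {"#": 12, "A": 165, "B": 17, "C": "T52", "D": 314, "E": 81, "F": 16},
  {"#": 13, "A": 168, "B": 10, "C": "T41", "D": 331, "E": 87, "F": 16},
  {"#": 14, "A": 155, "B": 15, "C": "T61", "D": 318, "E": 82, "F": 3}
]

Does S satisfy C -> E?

No

C=T41: rows 1, 2, 4, 6, 13 → E = 87, 87, 87, 87, 87 ✓
C=T48: rows 3, 5 → E = 80, 80 ✓
C=T52: rows 7, 11, 12 → E = 81, 81, 81 ✓
C=T61: rows 8, 9, 10, 14 → E takes values {79, 82, 87} — violation
Two rows agree on C but differ on E, so C -> E does not hold.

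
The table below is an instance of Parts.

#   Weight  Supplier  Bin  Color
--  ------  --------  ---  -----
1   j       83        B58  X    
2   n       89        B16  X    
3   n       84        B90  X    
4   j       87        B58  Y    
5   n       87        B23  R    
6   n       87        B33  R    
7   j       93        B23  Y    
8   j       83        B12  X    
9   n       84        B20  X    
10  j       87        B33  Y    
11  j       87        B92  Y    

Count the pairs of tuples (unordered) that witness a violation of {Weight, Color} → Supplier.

(Weight=j, Color=X): all 2 rows agree on Supplier — 0 pairs.
(Weight=n, Color=X): violating pairs (2,3), (2,9) — 2 pairs.
(Weight=j, Color=Y): violating pairs (4,7), (7,10), (7,11) — 3 pairs.
(Weight=n, Color=R): all 2 rows agree on Supplier — 0 pairs.

5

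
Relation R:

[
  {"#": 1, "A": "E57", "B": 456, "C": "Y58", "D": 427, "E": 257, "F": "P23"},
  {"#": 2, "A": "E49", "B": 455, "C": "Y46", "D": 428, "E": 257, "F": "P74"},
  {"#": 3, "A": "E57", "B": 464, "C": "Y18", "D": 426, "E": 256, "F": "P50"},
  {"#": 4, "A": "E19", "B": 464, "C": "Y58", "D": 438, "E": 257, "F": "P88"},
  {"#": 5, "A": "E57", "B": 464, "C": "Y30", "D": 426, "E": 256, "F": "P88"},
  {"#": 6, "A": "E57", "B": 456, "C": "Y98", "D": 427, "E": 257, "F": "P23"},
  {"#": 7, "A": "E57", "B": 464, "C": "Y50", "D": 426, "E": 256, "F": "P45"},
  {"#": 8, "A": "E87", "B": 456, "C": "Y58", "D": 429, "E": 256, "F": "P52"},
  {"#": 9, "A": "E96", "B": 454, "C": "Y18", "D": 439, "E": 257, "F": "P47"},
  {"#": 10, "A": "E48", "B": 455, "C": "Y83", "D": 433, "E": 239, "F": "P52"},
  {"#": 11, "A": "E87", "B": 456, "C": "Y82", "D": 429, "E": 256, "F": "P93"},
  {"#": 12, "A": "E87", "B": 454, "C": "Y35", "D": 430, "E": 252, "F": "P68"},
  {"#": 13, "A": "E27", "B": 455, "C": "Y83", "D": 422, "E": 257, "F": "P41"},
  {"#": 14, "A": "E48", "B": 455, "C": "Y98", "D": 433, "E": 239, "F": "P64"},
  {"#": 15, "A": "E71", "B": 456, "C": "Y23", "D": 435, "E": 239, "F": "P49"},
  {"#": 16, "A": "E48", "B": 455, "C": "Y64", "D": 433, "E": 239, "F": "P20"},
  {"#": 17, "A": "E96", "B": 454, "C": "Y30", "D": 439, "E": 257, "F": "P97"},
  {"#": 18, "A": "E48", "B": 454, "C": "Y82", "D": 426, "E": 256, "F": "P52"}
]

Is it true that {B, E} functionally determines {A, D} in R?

No

(B=456, E=257): rows 1, 6 → {A,D} = (E57, 427), (E57, 427) ✓
(B=455, E=257): rows 2, 13 → {A,D} takes values {(E49, 428), (E27, 422)} — violation
(B=464, E=256): rows 3, 5, 7 → {A,D} = (E57, 426), (E57, 426), (E57, 426) ✓
(B=464, E=257): row 4 → {A,D} = (E19, 438) ✓
(B=456, E=256): rows 8, 11 → {A,D} = (E87, 429), (E87, 429) ✓
(B=454, E=257): rows 9, 17 → {A,D} = (E96, 439), (E96, 439) ✓
(B=455, E=239): rows 10, 14, 16 → {A,D} = (E48, 433), (E48, 433), (E48, 433) ✓
(B=454, E=252): row 12 → {A,D} = (E87, 430) ✓
(B=456, E=239): row 15 → {A,D} = (E71, 435) ✓
(B=454, E=256): row 18 → {A,D} = (E48, 426) ✓
Two rows agree on {B, E} but differ on {A, D}, so {B, E} -> {A, D} does not hold.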